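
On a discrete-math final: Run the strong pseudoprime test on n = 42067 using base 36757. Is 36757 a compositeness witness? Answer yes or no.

yes

n − 1 = 42066 = 2^1 · 21033, so s = 1 and d = 21033.
Repeated squaring mod 42067: 36757^1 ≡ 36757, 36757^2 ≡ 11210, 36757^4 ≡ 9971, 36757^8 ≡ 16520, 36757^16 ≡ 21771, 36757^32 ≡ 7552, 36757^64 ≡ 31919, 36757^128 ≡ 1888, 36757^256 ≡ 30916, 36757^512 ≡ 36816, 36757^1024 ≡ 19116, 36757^2048 ≡ 27494, 36757^4096 ≡ 18113, 36757^8192 ≡ 236, 36757^16384 ≡ 13629.
21033 = 16384 + 4096 + 512 + 32 + 8 + 1, so 36757^21033 ≡ 13629·18113·36816·7552·16520·36757 ≡ 38114 (mod 42067).
x_0 = 36757^21033 mod 42067 = 38114.
x_0 ∉ {1, 42066} and s = 1, so 36757 is a Miller–Rabin witness and 42067 is composite.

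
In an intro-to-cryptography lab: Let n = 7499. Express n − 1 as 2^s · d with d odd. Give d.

Halving: 7498 → 3749; 3749 is odd.
So 7498 = 2^1 · 3749.

3749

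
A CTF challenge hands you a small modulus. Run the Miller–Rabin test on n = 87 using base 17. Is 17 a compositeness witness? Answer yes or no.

n − 1 = 86 = 2^1 · 43, so s = 1 and d = 43.
Repeated squaring mod 87: 17^1 ≡ 17, 17^2 ≡ 28, 17^4 ≡ 1, 17^8 ≡ 1, 17^16 ≡ 1, 17^32 ≡ 1.
43 = 32 + 8 + 2 + 1, so 17^43 ≡ 1·1·28·17 ≡ 41 (mod 87).
x_0 = 17^43 mod 87 = 41.
x_0 ∉ {1, 86} and s = 1, so 17 is a Miller–Rabin witness and 87 is composite.

yes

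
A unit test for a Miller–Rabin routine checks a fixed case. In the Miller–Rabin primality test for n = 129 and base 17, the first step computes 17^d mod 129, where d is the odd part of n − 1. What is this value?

n − 1 = 128 = 2^7 · 1, so s = 7 and d = 1.
17^1 mod 129 = 17.

17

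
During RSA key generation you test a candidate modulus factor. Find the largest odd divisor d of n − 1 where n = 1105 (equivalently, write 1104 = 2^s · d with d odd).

Halving: 1104 → 552 → 276 → 138 → 69; 69 is odd.
So 1104 = 2^4 · 69.

69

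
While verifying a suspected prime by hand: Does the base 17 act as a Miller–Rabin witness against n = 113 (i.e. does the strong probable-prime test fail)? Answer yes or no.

no

n − 1 = 112 = 2^4 · 7, so s = 4 and d = 7.
By repeated squaring, 17^7 ≡ 78 (mod 113).
x_0 = 17^7 mod 113 = 78.
x_0 is neither 1 nor 112, so continue squaring.
x_1 = 78^2 mod 113 = 95.
x_2 = 95^2 mod 113 = 98.
x_3 = 98^2 mod 113 = 112.
x_3 ≡ −1, so 17 is not a witness.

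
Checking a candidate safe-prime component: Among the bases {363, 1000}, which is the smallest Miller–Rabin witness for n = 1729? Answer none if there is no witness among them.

none

n − 1 = 1728 = 2^6 · 27, so s = 6 and d = 27.
Base 363: x_0 = 363^27 mod 1729 = 1728. x_0 = 1728 ≡ −1, so 363 is not a witness.
Base 1000: x_0 = 1000^27 mod 1729 = 1728. x_0 = 1728 ≡ −1, so 1000 is not a witness.
No listed base is a witness for 1729.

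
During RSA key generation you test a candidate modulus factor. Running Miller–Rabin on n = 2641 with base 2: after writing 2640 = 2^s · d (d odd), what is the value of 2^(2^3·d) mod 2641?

n − 1 = 2640 = 2^4 · 165, so s = 4 and d = 165.
x_0 = 2^165 mod 2641 = 996.
x_1 = 996^2 mod 2641 = 1641.
x_2 = 1641^2 mod 2641 = 1702.
x_3 = 1702^2 mod 2641 = 2268.

2268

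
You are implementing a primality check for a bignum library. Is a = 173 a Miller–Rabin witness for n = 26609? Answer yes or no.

yes

n − 1 = 26608 = 2^4 · 1663, so s = 4 and d = 1663.
x_0 = 173^1663 mod 26609 = 3394.
x_0 is neither 1 nor 26608, so continue squaring.
x_1 = 3394^2 mod 26609 = 24148.
x_2 = 24148^2 mod 26609 = 16278.
x_3 = 16278^2 mod 26609 = 862.
Reached i = s−1 = 3 without hitting −1: 173 is a Miller–Rabin witness and 26609 is composite.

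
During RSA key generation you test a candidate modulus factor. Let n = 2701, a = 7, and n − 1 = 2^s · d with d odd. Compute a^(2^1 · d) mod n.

n − 1 = 2700 = 2^2 · 675, so s = 2 and d = 675.
x_0 = 7^675 mod 2701 = 1000.
x_1 = 1000^2 mod 2701 = 630.

630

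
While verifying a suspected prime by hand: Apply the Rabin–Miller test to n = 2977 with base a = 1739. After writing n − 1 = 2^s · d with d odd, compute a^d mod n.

n − 1 = 2976 = 2^5 · 93, so s = 5 and d = 93.
Repeated squaring mod 2977: 1739^1 ≡ 1739, 1739^2 ≡ 2466, 1739^4 ≡ 2122, 1739^8 ≡ 1660, 1739^16 ≡ 1875, 1739^32 ≡ 2765, 1739^64 ≡ 289.
93 = 64 + 16 + 8 + 4 + 1, so 1739^93 ≡ 289·1875·1660·2122·1739 ≡ 1039 (mod 2977).

1039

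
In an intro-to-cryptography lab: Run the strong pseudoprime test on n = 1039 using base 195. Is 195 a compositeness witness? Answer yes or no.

n − 1 = 1038 = 2^1 · 519, so s = 1 and d = 519.
x_0 = 195^519 mod 1039 = 1038.
x_0 = 1038 ≡ −1, so 195 is not a witness.

no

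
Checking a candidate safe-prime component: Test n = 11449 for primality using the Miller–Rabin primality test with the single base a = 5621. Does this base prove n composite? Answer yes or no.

yes

n − 1 = 11448 = 2^3 · 1431, so s = 3 and d = 1431.
x_0 = 5621^1431 mod 11449 = 215.
x_0 is neither 1 nor 11448, so continue squaring.
x_1 = 215^2 mod 11449 = 429.
x_2 = 429^2 mod 11449 = 857.
Reached i = s−1 = 2 without hitting −1: 5621 is a Miller–Rabin witness and 11449 is composite.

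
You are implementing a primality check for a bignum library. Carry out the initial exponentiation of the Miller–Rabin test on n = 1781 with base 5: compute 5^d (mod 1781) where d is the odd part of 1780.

n − 1 = 1780 = 2^2 · 445, so s = 2 and d = 445.
5^445 mod 1781 = 1474.

1474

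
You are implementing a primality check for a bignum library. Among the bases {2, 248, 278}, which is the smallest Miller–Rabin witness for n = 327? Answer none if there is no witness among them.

2

n − 1 = 326 = 2^1 · 163, so s = 1 and d = 163.
Base 2: x_0 = 2^163 mod 327 = 107. x_0 ∉ {1, 326} and s = 1, so 2 is a Miller–Rabin witness and 327 is composite.
Base 248: x_0 = 248^163 mod 327 = 188. x_0 ∉ {1, 326} and s = 1, so 248 is a Miller–Rabin witness and 327 is composite.
Base 278: x_0 = 278^163 mod 327 = 278. x_0 ∉ {1, 326} and s = 1, so 278 is a Miller–Rabin witness and 327 is composite.
The smallest witness among the given bases is 2.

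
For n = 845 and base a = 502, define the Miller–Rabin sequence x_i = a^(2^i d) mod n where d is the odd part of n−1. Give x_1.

n − 1 = 844 = 2^2 · 211, so s = 2 and d = 211.
x_0 = 502^211 mod 845 = 213.
x_1 = 213^2 mod 845 = 584.

584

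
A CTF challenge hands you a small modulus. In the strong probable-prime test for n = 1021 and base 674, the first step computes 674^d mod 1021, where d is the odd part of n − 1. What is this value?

n − 1 = 1020 = 2^2 · 255, so s = 2 and d = 255.
674^255 mod 1021 = 1020.

1020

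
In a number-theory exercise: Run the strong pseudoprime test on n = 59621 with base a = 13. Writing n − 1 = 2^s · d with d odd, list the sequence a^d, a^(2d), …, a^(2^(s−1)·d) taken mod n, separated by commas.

n − 1 = 59620 = 2^2 · 14905, so s = 2 and d = 14905.
x_0 = 13^14905 mod 59621 = 59620.
x_1 = 59620^2 mod 59621 = 1.

59620, 1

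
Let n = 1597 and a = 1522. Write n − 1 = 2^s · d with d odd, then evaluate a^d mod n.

1

n − 1 = 1596 = 2^2 · 399, so s = 2 and d = 399.
Repeated squaring mod 1597: 1522^1 ≡ 1522, 1522^2 ≡ 834, 1522^4 ≡ 861, 1522^8 ≡ 313, 1522^16 ≡ 552, 1522^32 ≡ 1274, 1522^64 ≡ 524, 1522^128 ≡ 1489, 1522^256 ≡ 485.
399 = 256 + 128 + 8 + 4 + 2 + 1, so 1522^399 ≡ 485·1489·313·861·834·1522 ≡ 1 (mod 1597).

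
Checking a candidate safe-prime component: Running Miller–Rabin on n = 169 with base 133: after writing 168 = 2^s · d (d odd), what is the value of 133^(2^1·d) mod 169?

n − 1 = 168 = 2^3 · 21, so s = 3 and d = 21.
x_0 = 133^21 mod 169 = 79.
x_1 = 79^2 mod 169 = 157.

157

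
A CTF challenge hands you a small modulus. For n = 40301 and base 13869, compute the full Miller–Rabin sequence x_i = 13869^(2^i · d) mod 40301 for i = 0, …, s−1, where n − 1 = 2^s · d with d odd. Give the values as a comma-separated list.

n − 1 = 40300 = 2^2 · 10075, so s = 2 and d = 10075.
x_0 = 13869^10075 mod 40301 = 22017.
x_1 = 22017^2 mod 40301 = 7861.

22017, 7861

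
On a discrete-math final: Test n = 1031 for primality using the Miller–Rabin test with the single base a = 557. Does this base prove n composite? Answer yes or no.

no

n − 1 = 1030 = 2^1 · 515, so s = 1 and d = 515.
Repeated squaring mod 1031: 557^1 ≡ 557, 557^2 ≡ 949, 557^4 ≡ 538, 557^8 ≡ 764, 557^16 ≡ 150, 557^32 ≡ 849, 557^64 ≡ 132, 557^128 ≡ 928, 557^256 ≡ 299, 557^512 ≡ 735.
515 = 512 + 2 + 1, so 557^515 ≡ 735·949·557 ≡ 1 (mod 1031).
x_0 = 557^515 mod 1031 = 1.
x_0 = 1, so 557 is not a witness.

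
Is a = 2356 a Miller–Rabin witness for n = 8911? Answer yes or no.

yes

n − 1 = 8910 = 2^1 · 4455, so s = 1 and d = 4455.
x_0 = 2356^4455 mod 8911 = 7771.
x_0 ∉ {1, 8910} and s = 1, so 2356 is a Miller–Rabin witness and 8911 is composite.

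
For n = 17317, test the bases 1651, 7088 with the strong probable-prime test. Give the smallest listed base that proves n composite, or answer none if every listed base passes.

none

n − 1 = 17316 = 2^2 · 4329, so s = 2 and d = 4329.
Base 1651: x_0 = 1651^4329 mod 17317 = 16646. x_0 is neither 1 nor 17316, so continue squaring. x_1 = 16646^2 mod 17317 = 17316. x_1 ≡ −1, so 1651 is not a witness.
Base 7088: x_0 = 7088^4329 mod 17317 = 1. x_0 = 1, so 7088 is not a witness.
No listed base is a witness for 17317.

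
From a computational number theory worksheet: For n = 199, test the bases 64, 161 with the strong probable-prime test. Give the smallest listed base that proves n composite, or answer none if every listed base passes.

none

n − 1 = 198 = 2^1 · 99, so s = 1 and d = 99.
Base 64: x_0 = 64^99 mod 199 = 1. x_0 = 1, so 64 is not a witness.
Base 161: x_0 = 161^99 mod 199 = 1. x_0 = 1, so 161 is not a witness.
No listed base is a witness for 199.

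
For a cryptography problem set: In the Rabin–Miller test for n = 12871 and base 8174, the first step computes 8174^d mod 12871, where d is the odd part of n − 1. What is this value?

5063

n − 1 = 12870 = 2^1 · 6435, so s = 1 and d = 6435.
Repeated squaring mod 12871: 8174^1 ≡ 8174, 8174^2 ≡ 915, 8174^4 ≡ 610, 8174^8 ≡ 11712, 8174^16 ≡ 4697, 8174^32 ≡ 915, 8174^64 ≡ 610, 8174^128 ≡ 11712, 8174^256 ≡ 4697, 8174^512 ≡ 915, 8174^1024 ≡ 610, 8174^2048 ≡ 11712, 8174^4096 ≡ 4697.
6435 = 4096 + 2048 + 256 + 32 + 2 + 1, so 8174^6435 ≡ 4697·11712·4697·915·915·8174 ≡ 5063 (mod 12871).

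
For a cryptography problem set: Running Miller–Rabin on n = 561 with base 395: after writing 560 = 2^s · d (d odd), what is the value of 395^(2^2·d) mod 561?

1

n − 1 = 560 = 2^4 · 35, so s = 4 and d = 35.
Repeated squaring mod 561: 395^1 ≡ 395, 395^2 ≡ 67, 395^4 ≡ 1, 395^8 ≡ 1, 395^16 ≡ 1, 395^32 ≡ 1.
35 = 32 + 2 + 1, so 395^35 ≡ 1·67·395 ≡ 98 (mod 561).
x_0 = 98.
x_1 = 98^2 mod 561 = 67.
x_2 = 67^2 mod 561 = 1.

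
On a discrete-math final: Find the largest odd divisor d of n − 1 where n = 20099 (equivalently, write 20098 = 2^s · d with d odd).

Halving: 20098 → 10049; 10049 is odd.
So 20098 = 2^1 · 10049.

10049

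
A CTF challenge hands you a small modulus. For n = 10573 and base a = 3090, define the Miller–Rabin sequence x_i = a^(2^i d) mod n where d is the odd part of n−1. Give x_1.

n − 1 = 10572 = 2^2 · 2643, so s = 2 and d = 2643.
x_0 = 3090^2643 mod 10573 = 9437.
x_1 = 9437^2 mod 10573 = 590.

590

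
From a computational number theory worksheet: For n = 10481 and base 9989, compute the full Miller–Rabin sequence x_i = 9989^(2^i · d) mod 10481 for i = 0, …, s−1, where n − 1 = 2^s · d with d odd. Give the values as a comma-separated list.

n − 1 = 10480 = 2^4 · 655, so s = 4 and d = 655.
x_0 = 9989^655 mod 10481 = 3788.
x_1 = 3788^2 mod 10481 = 455.
x_2 = 455^2 mod 10481 = 7886.
x_3 = 7886^2 mod 10481 = 5223.

3788, 455, 7886, 5223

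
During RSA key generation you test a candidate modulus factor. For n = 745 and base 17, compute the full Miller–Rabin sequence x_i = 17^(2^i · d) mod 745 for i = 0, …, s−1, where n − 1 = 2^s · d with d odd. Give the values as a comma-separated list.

347, 464, 736

n − 1 = 744 = 2^3 · 93, so s = 3 and d = 93.
x_0 = 17^93 mod 745 = 347.
x_1 = 347^2 mod 745 = 464.
x_2 = 464^2 mod 745 = 736.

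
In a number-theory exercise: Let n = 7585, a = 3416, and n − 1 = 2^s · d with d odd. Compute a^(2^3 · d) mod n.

7521

n − 1 = 7584 = 2^5 · 237, so s = 5 and d = 237.
x_0 = 3416^237 mod 7585 = 2431.
x_1 = 2431^2 mod 7585 = 1046.
x_2 = 1046^2 mod 7585 = 1876.
x_3 = 1876^2 mod 7585 = 7521.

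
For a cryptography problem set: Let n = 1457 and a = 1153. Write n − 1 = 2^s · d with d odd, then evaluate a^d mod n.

n − 1 = 1456 = 2^4 · 91, so s = 4 and d = 91.
1153^91 mod 1457 = 502.

502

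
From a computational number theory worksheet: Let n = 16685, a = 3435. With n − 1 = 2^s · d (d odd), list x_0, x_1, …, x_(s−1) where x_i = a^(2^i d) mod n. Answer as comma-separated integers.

n − 1 = 16684 = 2^2 · 4171, so s = 2 and d = 4171.
x_0 = 3435^4171 mod 16685 = 16515.
x_1 = 16515^2 mod 16685 = 12215.

16515, 12215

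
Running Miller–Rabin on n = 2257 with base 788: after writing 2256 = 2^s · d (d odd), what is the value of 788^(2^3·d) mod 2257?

1888

n − 1 = 2256 = 2^4 · 141, so s = 4 and d = 141.
x_0 = 788^141 mod 2257 = 924.
x_1 = 924^2 mod 2257 = 630.
x_2 = 630^2 mod 2257 = 1925.
x_3 = 1925^2 mod 2257 = 1888.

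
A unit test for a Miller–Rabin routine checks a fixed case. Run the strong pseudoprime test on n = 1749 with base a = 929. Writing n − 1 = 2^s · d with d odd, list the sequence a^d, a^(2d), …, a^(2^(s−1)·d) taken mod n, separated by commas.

278, 328

n − 1 = 1748 = 2^2 · 437, so s = 2 and d = 437.
x_0 = 929^437 mod 1749 = 278.
x_1 = 278^2 mod 1749 = 328.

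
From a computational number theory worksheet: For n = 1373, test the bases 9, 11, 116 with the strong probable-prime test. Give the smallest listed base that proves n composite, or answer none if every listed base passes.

none

n − 1 = 1372 = 2^2 · 343, so s = 2 and d = 343.
Base 9: x_0 = 9^343 mod 1373 = 1372. x_0 = 1372 ≡ −1, so 9 is not a witness.
Base 11: x_0 = 11^343 mod 1373 = 1372. x_0 = 1372 ≡ −1, so 11 is not a witness.
Base 116: x_0 = 116^343 mod 1373 = 668. x_0 is neither 1 nor 1372, so continue squaring. x_1 = 668^2 mod 1373 = 1372. x_1 ≡ −1, so 116 is not a witness.
No listed base is a witness for 1373.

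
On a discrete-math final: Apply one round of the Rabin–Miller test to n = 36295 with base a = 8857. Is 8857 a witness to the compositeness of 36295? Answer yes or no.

yes

n − 1 = 36294 = 2^1 · 18147, so s = 1 and d = 18147.
Repeated squaring mod 36295: 8857^1 ≡ 8857, 8857^2 ≡ 12954, 8857^4 ≡ 14331, 8857^8 ≡ 20451, 8857^16 ≡ 16116, 8857^32 ≡ 34731, 8857^64 ≡ 14331, 8857^128 ≡ 20451, 8857^256 ≡ 16116, 8857^512 ≡ 34731, 8857^1024 ≡ 14331, 8857^2048 ≡ 20451, 8857^4096 ≡ 16116, 8857^8192 ≡ 34731, 8857^16384 ≡ 14331.
18147 = 16384 + 1024 + 512 + 128 + 64 + 32 + 2 + 1, so 8857^18147 ≡ 14331·14331·34731·20451·14331·34731·12954·8857 ≡ 22933 (mod 36295).
x_0 = 8857^18147 mod 36295 = 22933.
x_0 ∉ {1, 36294} and s = 1, so 8857 is a Miller–Rabin witness and 36295 is composite.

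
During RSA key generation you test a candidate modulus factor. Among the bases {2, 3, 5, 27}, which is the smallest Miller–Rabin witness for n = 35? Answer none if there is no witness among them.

n − 1 = 34 = 2^1 · 17, so s = 1 and d = 17.
Base 2: x_0 = 2^17 mod 35 = 32. x_0 ∉ {1, 34} and s = 1, so 2 is a Miller–Rabin witness and 35 is composite.
Base 3: x_0 = 3^17 mod 35 = 33. x_0 ∉ {1, 34} and s = 1, so 3 is a Miller–Rabin witness and 35 is composite.
Base 5: x_0 = 5^17 mod 35 = 10. x_0 ∉ {1, 34} and s = 1, so 5 is a Miller–Rabin witness and 35 is composite.
Base 27: x_0 = 27^17 mod 35 = 27. x_0 ∉ {1, 34} and s = 1, so 27 is a Miller–Rabin witness and 35 is composite.
The smallest witness among the given bases is 2.

2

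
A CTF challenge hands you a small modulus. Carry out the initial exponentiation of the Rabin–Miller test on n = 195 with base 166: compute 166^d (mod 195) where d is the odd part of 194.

n − 1 = 194 = 2^1 · 97, so s = 1 and d = 97.
Repeated squaring mod 195: 166^1 ≡ 166, 166^2 ≡ 61, 166^4 ≡ 16, 166^8 ≡ 61, 166^16 ≡ 16, 166^32 ≡ 61, 166^64 ≡ 16.
97 = 64 + 32 + 1, so 166^97 ≡ 16·61·166 ≡ 166 (mod 195).

166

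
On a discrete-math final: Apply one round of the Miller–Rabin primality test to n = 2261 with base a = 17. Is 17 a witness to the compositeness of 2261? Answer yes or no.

n − 1 = 2260 = 2^2 · 565, so s = 2 and d = 565.
x_0 = 17^565 mod 2261 = 1088.
x_0 is neither 1 nor 2260, so continue squaring.
x_1 = 1088^2 mod 2261 = 1241.
Reached i = s−1 = 1 without hitting −1: 17 is a Miller–Rabin witness and 2261 is composite.

yes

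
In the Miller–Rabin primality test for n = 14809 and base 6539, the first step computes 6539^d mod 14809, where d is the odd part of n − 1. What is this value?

n − 1 = 14808 = 2^3 · 1851, so s = 3 and d = 1851.
Repeated squaring mod 14809: 6539^1 ≡ 6539, 6539^2 ≡ 4938, 6539^4 ≡ 8230, 6539^8 ≡ 11343, 6539^16 ≡ 3057, 6539^32 ≡ 770, 6539^64 ≡ 540, 6539^128 ≡ 10229, 6539^256 ≡ 6856, 6539^512 ≡ 970, 6539^1024 ≡ 7933.
1851 = 1024 + 512 + 256 + 32 + 16 + 8 + 2 + 1, so 6539^1851 ≡ 7933·970·6856·770·3057·11343·4938·6539 ≡ 9216 (mod 14809).

9216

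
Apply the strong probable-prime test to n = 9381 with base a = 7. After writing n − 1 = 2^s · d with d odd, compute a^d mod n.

n − 1 = 9380 = 2^2 · 2345, so s = 2 and d = 2345.
7^2345 mod 9381 = 5995.

5995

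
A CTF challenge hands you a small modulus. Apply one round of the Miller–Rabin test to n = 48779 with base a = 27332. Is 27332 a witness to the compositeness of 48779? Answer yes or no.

n − 1 = 48778 = 2^1 · 24389, so s = 1 and d = 24389.
x_0 = 27332^24389 mod 48779 = 1.
x_0 = 1, so 27332 is not a witness.

no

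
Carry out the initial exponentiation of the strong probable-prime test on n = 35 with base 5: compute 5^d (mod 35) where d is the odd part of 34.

n − 1 = 34 = 2^1 · 17, so s = 1 and d = 17.
By repeated squaring, 5^17 ≡ 10 (mod 35).

10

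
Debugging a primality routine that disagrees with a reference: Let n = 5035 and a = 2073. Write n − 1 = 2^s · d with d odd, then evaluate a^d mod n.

1703

n − 1 = 5034 = 2^1 · 2517, so s = 1 and d = 2517.
Repeated squaring mod 5035: 2073^1 ≡ 2073, 2073^2 ≡ 2474, 2073^4 ≡ 3151, 2073^8 ≡ 4816, 2073^16 ≡ 2646, 2073^32 ≡ 2666, 2073^64 ≡ 3171, 2073^128 ≡ 346, 2073^256 ≡ 3911, 2073^512 ≡ 4626, 2073^1024 ≡ 1126, 2073^2048 ≡ 4091.
2517 = 2048 + 256 + 128 + 64 + 16 + 4 + 1, so 2073^2517 ≡ 4091·3911·346·3171·2646·3151·2073 ≡ 1703 (mod 5035).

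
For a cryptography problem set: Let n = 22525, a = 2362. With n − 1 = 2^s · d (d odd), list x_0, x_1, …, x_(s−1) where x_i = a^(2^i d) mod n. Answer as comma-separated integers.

288, 15369

n − 1 = 22524 = 2^2 · 5631, so s = 2 and d = 5631.
x_0 = 2362^5631 mod 22525 = 288.
x_1 = 288^2 mod 22525 = 15369.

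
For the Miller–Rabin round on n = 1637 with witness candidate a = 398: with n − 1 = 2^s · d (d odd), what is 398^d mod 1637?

316

n − 1 = 1636 = 2^2 · 409, so s = 2 and d = 409.
Repeated squaring mod 1637: 398^1 ≡ 398, 398^2 ≡ 1252, 398^4 ≡ 895, 398^8 ≡ 532, 398^16 ≡ 1460, 398^32 ≡ 226, 398^64 ≡ 329, 398^128 ≡ 199, 398^256 ≡ 313.
409 = 256 + 128 + 16 + 8 + 1, so 398^409 ≡ 313·199·1460·532·398 ≡ 316 (mod 1637).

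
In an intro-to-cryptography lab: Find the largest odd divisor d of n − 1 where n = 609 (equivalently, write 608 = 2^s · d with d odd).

Halving: 608 → 304 → 152 → 76 → 38 → 19; 19 is odd.
So 608 = 2^5 · 19.

19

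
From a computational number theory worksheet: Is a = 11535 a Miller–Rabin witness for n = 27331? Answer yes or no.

no

n − 1 = 27330 = 2^1 · 13665, so s = 1 and d = 13665.
By repeated squaring, 11535^13665 ≡ 1 (mod 27331).
x_0 = 11535^13665 mod 27331 = 1.
x_0 = 1, so 11535 is not a witness.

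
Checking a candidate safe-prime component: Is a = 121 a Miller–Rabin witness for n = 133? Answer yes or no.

no

n − 1 = 132 = 2^2 · 33, so s = 2 and d = 33.
x_0 = 121^33 mod 133 = 1.
x_0 = 1, so 121 is not a witness.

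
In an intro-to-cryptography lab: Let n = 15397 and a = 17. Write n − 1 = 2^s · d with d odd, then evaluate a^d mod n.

n − 1 = 15396 = 2^2 · 3849, so s = 2 and d = 3849.
Repeated squaring mod 15397: 17^1 ≡ 17, 17^2 ≡ 289, 17^4 ≡ 6536, 17^8 ≡ 8018, 17^16 ≡ 5849, 17^32 ≡ 14064, 17^64 ≡ 6234, 17^128 ≡ 728, 17^256 ≡ 6486, 17^512 ≡ 3592, 17^1024 ≡ 15175, 17^2048 ≡ 3093.
3849 = 2048 + 1024 + 512 + 256 + 8 + 1, so 17^3849 ≡ 3093·15175·3592·6486·8018·17 ≡ 13596 (mod 15397).

13596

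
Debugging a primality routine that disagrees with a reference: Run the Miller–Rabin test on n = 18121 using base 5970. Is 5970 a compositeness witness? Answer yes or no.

n − 1 = 18120 = 2^3 · 2265, so s = 3 and d = 2265.
x_0 = 5970^2265 mod 18121 = 9239.
x_0 is neither 1 nor 18120, so continue squaring.
x_1 = 9239^2 mod 18121 = 9211.
x_2 = 9211^2 mod 18121 = 18120.
x_2 ≡ −1, so 5970 is not a witness.

no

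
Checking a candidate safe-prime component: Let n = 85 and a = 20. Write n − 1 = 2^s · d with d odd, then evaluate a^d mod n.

5

n − 1 = 84 = 2^2 · 21, so s = 2 and d = 21.
By repeated squaring, 20^21 ≡ 5 (mod 85).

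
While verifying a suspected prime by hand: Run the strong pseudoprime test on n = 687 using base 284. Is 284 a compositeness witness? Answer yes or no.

yes

n − 1 = 686 = 2^1 · 343, so s = 1 and d = 343.
Repeated squaring mod 687: 284^1 ≡ 284, 284^2 ≡ 277, 284^4 ≡ 472, 284^8 ≡ 196, 284^16 ≡ 631, 284^32 ≡ 388, 284^64 ≡ 91, 284^128 ≡ 37, 284^256 ≡ 682.
343 = 256 + 64 + 16 + 4 + 2 + 1, so 284^343 ≡ 682·91·631·472·277·284 ≡ 284 (mod 687).
x_0 = 284^343 mod 687 = 284.
x_0 ∉ {1, 686} and s = 1, so 284 is a Miller–Rabin witness and 687 is composite.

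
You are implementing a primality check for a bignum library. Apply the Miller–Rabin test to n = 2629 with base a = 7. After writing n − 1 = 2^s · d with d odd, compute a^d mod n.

1260

n − 1 = 2628 = 2^2 · 657, so s = 2 and d = 657.
Repeated squaring mod 2629: 7^1 ≡ 7, 7^2 ≡ 49, 7^4 ≡ 2401, 7^8 ≡ 2033, 7^16 ≡ 301, 7^32 ≡ 1215, 7^64 ≡ 1356, 7^128 ≡ 1065, 7^256 ≡ 1126, 7^512 ≡ 698.
657 = 512 + 128 + 16 + 1, so 7^657 ≡ 698·1065·301·7 ≡ 1260 (mod 2629).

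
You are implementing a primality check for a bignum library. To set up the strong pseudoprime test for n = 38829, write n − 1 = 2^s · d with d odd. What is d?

9707

Halving: 38828 → 19414 → 9707; 9707 is odd.
So 38828 = 2^2 · 9707.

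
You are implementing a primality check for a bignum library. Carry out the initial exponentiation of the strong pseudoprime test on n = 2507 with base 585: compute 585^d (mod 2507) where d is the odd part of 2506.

n − 1 = 2506 = 2^1 · 1253, so s = 1 and d = 1253.
585^1253 mod 2507 = 1479.

1479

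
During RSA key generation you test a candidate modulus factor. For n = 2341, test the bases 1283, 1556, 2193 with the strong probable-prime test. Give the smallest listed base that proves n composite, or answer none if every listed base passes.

none

n − 1 = 2340 = 2^2 · 585, so s = 2 and d = 585.
Base 1283: x_0 = 1283^585 mod 2341 = 153. x_0 is neither 1 nor 2340, so continue squaring. x_1 = 153^2 mod 2341 = 2340. x_1 ≡ −1, so 1283 is not a witness.
Base 1556: x_0 = 1556^585 mod 2341 = 2340. x_0 = 2340 ≡ −1, so 1556 is not a witness.
Base 2193: x_0 = 2193^585 mod 2341 = 2340. x_0 = 2340 ≡ −1, so 2193 is not a witness.
No listed base is a witness for 2341.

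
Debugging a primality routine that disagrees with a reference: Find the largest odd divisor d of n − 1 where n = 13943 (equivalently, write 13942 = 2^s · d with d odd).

Halving: 13942 → 6971; 6971 is odd.
So 13942 = 2^1 · 6971.

6971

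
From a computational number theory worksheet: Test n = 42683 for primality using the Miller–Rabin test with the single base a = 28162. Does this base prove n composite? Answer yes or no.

no

n − 1 = 42682 = 2^1 · 21341, so s = 1 and d = 21341.
x_0 = 28162^21341 mod 42683 = 42682.
x_0 = 42682 ≡ −1, so 28162 is not a witness.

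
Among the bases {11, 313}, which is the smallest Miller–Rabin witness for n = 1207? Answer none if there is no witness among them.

11

n − 1 = 1206 = 2^1 · 603, so s = 1 and d = 603.
Base 11: x_0 = 11^603 mod 1207 = 556. x_0 ∉ {1, 1206} and s = 1, so 11 is a Miller–Rabin witness and 1207 is composite.
Base 313: x_0 = 313^603 mod 1207 = 796. x_0 ∉ {1, 1206} and s = 1, so 313 is a Miller–Rabin witness and 1207 is composite.
The smallest witness among the given bases is 11.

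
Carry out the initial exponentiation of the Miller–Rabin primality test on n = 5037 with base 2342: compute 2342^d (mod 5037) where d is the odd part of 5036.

n − 1 = 5036 = 2^2 · 1259, so s = 2 and d = 1259.
2342^1259 mod 5037 = 1667.

1667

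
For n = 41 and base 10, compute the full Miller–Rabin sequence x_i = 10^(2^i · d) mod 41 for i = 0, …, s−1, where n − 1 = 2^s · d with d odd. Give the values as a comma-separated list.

n − 1 = 40 = 2^3 · 5, so s = 3 and d = 5.
x_0 = 10^5 mod 41 = 1.
x_1 = 1^2 mod 41 = 1.
x_2 = 1^2 mod 41 = 1.

1, 1, 1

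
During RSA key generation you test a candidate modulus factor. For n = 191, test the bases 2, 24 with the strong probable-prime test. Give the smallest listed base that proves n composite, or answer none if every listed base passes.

none

n − 1 = 190 = 2^1 · 95, so s = 1 and d = 95.
Base 2: x_0 = 2^95 mod 191 = 1. x_0 = 1, so 2 is not a witness.
Base 24: x_0 = 24^95 mod 191 = 1. x_0 = 1, so 24 is not a witness.
No listed base is a witness for 191.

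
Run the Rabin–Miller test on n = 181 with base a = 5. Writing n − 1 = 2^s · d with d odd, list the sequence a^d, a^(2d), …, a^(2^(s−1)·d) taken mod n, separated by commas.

n − 1 = 180 = 2^2 · 45, so s = 2 and d = 45.
x_0 = 5^45 mod 181 = 1.
x_1 = 1^2 mod 181 = 1.

1, 1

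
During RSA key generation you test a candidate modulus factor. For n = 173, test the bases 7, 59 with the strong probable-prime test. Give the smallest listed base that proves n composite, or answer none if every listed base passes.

n − 1 = 172 = 2^2 · 43, so s = 2 and d = 43.
Base 7: x_0 = 7^43 mod 173 = 93. x_0 is neither 1 nor 172, so continue squaring. x_1 = 93^2 mod 173 = 172. x_1 ≡ −1, so 7 is not a witness.
Base 59: x_0 = 59^43 mod 173 = 93. x_0 is neither 1 nor 172, so continue squaring. x_1 = 93^2 mod 173 = 172. x_1 ≡ −1, so 59 is not a witness.
No listed base is a witness for 173.

none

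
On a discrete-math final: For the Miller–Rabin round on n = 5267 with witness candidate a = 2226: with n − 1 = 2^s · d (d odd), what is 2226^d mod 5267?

740

n − 1 = 5266 = 2^1 · 2633, so s = 1 and d = 2633.
Repeated squaring mod 5267: 2226^1 ≡ 2226, 2226^2 ≡ 4096, 2226^4 ≡ 1821, 2226^8 ≡ 3098, 2226^16 ≡ 1130, 2226^32 ≡ 2286, 2226^64 ≡ 932, 2226^128 ≡ 4836, 2226^256 ≡ 1416, 2226^512 ≡ 3596, 2226^1024 ≡ 731, 2226^2048 ≡ 2394.
2633 = 2048 + 512 + 64 + 8 + 1, so 2226^2633 ≡ 2394·3596·932·3098·2226 ≡ 740 (mod 5267).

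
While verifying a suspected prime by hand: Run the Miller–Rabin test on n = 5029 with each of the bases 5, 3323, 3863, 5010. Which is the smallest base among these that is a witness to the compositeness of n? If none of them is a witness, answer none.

n − 1 = 5028 = 2^2 · 1257, so s = 2 and d = 1257.
Base 5: x_0 = 5^1257 mod 5029 = 4459. x_0 is neither 1 nor 5028, so continue squaring. x_1 = 4459^2 mod 5029 = 3044. Reached i = s−1 = 1 without hitting −1: 5 is a Miller–Rabin witness and 5029 is composite.
Base 3323: x_0 = 3323^1257 mod 5029 = 2558. x_0 is neither 1 nor 5028, so continue squaring. x_1 = 2558^2 mod 5029 = 635. Reached i = s−1 = 1 without hitting −1: 3323 is a Miller–Rabin witness and 5029 is composite.
Base 3863: x_0 = 3863^1257 mod 5029 = 25. x_0 is neither 1 nor 5028, so continue squaring. x_1 = 25^2 mod 5029 = 625. Reached i = s−1 = 1 without hitting −1: 3863 is a Miller–Rabin witness and 5029 is composite.
Base 5010: x_0 = 5010^1257 mod 5029 = 3016. x_0 is neither 1 nor 5028, so continue squaring. x_1 = 3016^2 mod 5029 = 3824. Reached i = s−1 = 1 without hitting −1: 5010 is a Miller–Rabin witness and 5029 is composite.
The smallest witness among the given bases is 5.

5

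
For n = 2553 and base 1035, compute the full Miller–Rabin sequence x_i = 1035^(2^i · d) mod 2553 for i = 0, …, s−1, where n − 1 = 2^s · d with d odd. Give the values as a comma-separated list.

n − 1 = 2552 = 2^3 · 319, so s = 3 and d = 319.
x_0 = 1035^319 mod 2553 = 1035.
x_1 = 1035^2 mod 2553 = 1518.
x_2 = 1518^2 mod 2553 = 1518.

1035, 1518, 1518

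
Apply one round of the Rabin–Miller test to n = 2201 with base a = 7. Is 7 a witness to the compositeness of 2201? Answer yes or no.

yes

n − 1 = 2200 = 2^3 · 275, so s = 3 and d = 275.
x_0 = 7^275 mod 2201 = 749.
x_0 is neither 1 nor 2200, so continue squaring.
x_1 = 749^2 mod 2201 = 1947.
x_2 = 1947^2 mod 2201 = 687.
Reached i = s−1 = 2 without hitting −1: 7 is a Miller–Rabin witness and 2201 is composite.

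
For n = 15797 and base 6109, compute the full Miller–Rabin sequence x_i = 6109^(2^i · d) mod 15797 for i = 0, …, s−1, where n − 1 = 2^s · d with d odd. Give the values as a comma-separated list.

n − 1 = 15796 = 2^2 · 3949, so s = 2 and d = 3949.
x_0 = 6109^3949 mod 15797 = 1.
x_1 = 1^2 mod 15797 = 1.

1, 1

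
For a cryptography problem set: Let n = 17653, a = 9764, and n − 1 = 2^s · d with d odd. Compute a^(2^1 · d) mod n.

n − 1 = 17652 = 2^2 · 4413, so s = 2 and d = 4413.
Repeated squaring mod 17653: 9764^1 ≡ 9764, 9764^2 ≡ 9496, 9764^4 ≡ 2492, 9764^8 ≡ 13861, 9764^16 ≡ 9722, 9764^32 ≡ 3122, 9764^64 ≡ 2428, 9764^128 ≡ 16735, 9764^256 ≡ 13033, 9764^512 ≡ 1923, 9764^1024 ≡ 8452, 9764^2048 ≡ 12266, 9764^4096 ≡ 15890.
4413 = 4096 + 256 + 32 + 16 + 8 + 4 + 1, so 9764^4413 ≡ 15890·13033·3122·9722·13861·2492·9764 ≡ 2721 (mod 17653).
x_0 = 2721.
x_1 = 2721^2 mod 17653 = 7234.

7234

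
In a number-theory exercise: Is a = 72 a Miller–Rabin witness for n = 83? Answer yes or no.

n − 1 = 82 = 2^1 · 41, so s = 1 and d = 41.
x_0 = 72^41 mod 83 = 82.
x_0 = 82 ≡ −1, so 72 is not a witness.

no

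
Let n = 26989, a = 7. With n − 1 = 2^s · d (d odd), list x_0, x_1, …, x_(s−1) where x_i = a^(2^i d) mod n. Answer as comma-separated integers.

n − 1 = 26988 = 2^2 · 6747, so s = 2 and d = 6747.
x_0 = 7^6747 mod 26989 = 16881.
x_1 = 16881^2 mod 26989 = 18299.

16881, 18299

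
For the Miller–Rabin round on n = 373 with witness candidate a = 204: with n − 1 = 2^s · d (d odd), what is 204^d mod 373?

372

n − 1 = 372 = 2^2 · 93, so s = 2 and d = 93.
Repeated squaring mod 373: 204^1 ≡ 204, 204^2 ≡ 213, 204^4 ≡ 236, 204^8 ≡ 119, 204^16 ≡ 360, 204^32 ≡ 169, 204^64 ≡ 213.
93 = 64 + 16 + 8 + 4 + 1, so 204^93 ≡ 213·360·119·236·204 ≡ 372 (mod 373).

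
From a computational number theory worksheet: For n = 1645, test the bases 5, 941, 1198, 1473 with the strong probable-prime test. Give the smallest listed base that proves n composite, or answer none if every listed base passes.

5

n − 1 = 1644 = 2^2 · 411, so s = 2 and d = 411.
Base 5: x_0 = 5^411 mod 1645 = 1595. x_0 is neither 1 nor 1644, so continue squaring. x_1 = 1595^2 mod 1645 = 855. Reached i = s−1 = 1 without hitting −1: 5 is a Miller–Rabin witness and 1645 is composite.
Base 941: x_0 = 941^411 mod 1645 = 706. x_0 is neither 1 nor 1644, so continue squaring. x_1 = 706^2 mod 1645 = 1. x_1 = 1 but x_0 ≠ ±1, a nontrivial square root of 1 — 941 is a witness and 1645 is composite.
Base 1198: x_0 = 1198^411 mod 1645 = 932. x_0 is neither 1 nor 1644, so continue squaring. x_1 = 932^2 mod 1645 = 64. Reached i = s−1 = 1 without hitting −1: 1198 is a Miller–Rabin witness and 1645 is composite.
Base 1473: x_0 = 1473^411 mod 1645 = 27. x_0 is neither 1 nor 1644, so continue squaring. x_1 = 27^2 mod 1645 = 729. Reached i = s−1 = 1 without hitting −1: 1473 is a Miller–Rabin witness and 1645 is composite.
The smallest witness among the given bases is 5.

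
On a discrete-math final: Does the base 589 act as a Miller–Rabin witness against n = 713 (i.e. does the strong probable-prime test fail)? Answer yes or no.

n − 1 = 712 = 2^3 · 89, so s = 3 and d = 89.
x_0 = 589^89 mod 713 = 589.
x_0 is neither 1 nor 712, so continue squaring.
x_1 = 589^2 mod 713 = 403.
x_2 = 403^2 mod 713 = 558.
Reached i = s−1 = 2 without hitting −1: 589 is a Miller–Rabin witness and 713 is composite.

yes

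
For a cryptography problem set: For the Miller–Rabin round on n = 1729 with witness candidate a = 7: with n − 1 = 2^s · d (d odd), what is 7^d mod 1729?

n − 1 = 1728 = 2^6 · 27, so s = 6 and d = 27.
Repeated squaring mod 1729: 7^1 ≡ 7, 7^2 ≡ 49, 7^4 ≡ 672, 7^8 ≡ 315, 7^16 ≡ 672.
27 = 16 + 8 + 2 + 1, so 7^27 ≡ 672·315·49·7 ≡ 343 (mod 1729).

343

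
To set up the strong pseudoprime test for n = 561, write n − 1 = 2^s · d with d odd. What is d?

Halving: 560 → 280 → 140 → 70 → 35; 35 is odd.
So 560 = 2^4 · 35.

35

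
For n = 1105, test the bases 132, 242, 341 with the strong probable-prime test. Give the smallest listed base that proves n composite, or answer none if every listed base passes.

n − 1 = 1104 = 2^4 · 69, so s = 4 and d = 69.
Base 132: x_0 = 132^69 mod 1105 = 642. x_0 is neither 1 nor 1104, so continue squaring. x_1 = 642^2 mod 1105 = 1104. x_1 ≡ −1, so 132 is not a witness.
Base 242: x_0 = 242^69 mod 1105 = 242. x_0 is neither 1 nor 1104, so continue squaring. x_1 = 242^2 mod 1105 = 1104. x_1 ≡ −1, so 242 is not a witness.
Base 341: x_0 = 341^69 mod 1105 = 1. x_0 = 1, so 341 is not a witness.
No listed base is a witness for 1105.

none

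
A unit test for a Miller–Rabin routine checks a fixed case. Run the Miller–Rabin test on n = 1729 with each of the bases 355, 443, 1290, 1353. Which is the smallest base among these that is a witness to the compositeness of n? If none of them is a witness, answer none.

n − 1 = 1728 = 2^6 · 27, so s = 6 and d = 27.
Base 355: x_0 = 355^27 mod 1729 = 1728. x_0 = 1728 ≡ −1, so 355 is not a witness.
Base 443: x_0 = 443^27 mod 1729 = 1. x_0 = 1, so 443 is not a witness.
Base 1290: x_0 = 1290^27 mod 1729 = 1. x_0 = 1, so 1290 is not a witness.
Base 1353: x_0 = 1353^27 mod 1729 = 1. x_0 = 1, so 1353 is not a witness.
No listed base is a witness for 1729.

none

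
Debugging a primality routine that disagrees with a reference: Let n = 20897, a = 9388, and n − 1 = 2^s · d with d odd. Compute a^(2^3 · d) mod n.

n − 1 = 20896 = 2^5 · 653, so s = 5 and d = 653.
By repeated squaring, 9388^653 ≡ 11309 (mod 20897).
x_0 = 11309.
x_1 = 11309^2 mod 20897 = 3841.
x_2 = 3841^2 mod 20897 = 20896.
x_3 = 20896^2 mod 20897 = 1.

1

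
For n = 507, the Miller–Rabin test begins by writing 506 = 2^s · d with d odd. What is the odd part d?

Halving: 506 → 253; 253 is odd.
So 506 = 2^1 · 253.

253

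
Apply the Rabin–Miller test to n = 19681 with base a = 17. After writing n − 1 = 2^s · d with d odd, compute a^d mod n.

n − 1 = 19680 = 2^5 · 615, so s = 5 and d = 615.
By repeated squaring, 17^615 ≡ 5756 (mod 19681).

5756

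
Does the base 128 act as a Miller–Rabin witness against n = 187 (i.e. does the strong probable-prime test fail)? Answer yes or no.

yes

n − 1 = 186 = 2^1 · 93, so s = 1 and d = 93.
Repeated squaring mod 187: 128^1 ≡ 128, 128^2 ≡ 115, 128^4 ≡ 135, 128^8 ≡ 86, 128^16 ≡ 103, 128^32 ≡ 137, 128^64 ≡ 69.
93 = 64 + 16 + 8 + 4 + 1, so 128^93 ≡ 69·103·86·135·128 ≡ 178 (mod 187).
x_0 = 128^93 mod 187 = 178.
x_0 ∉ {1, 186} and s = 1, so 128 is a Miller–Rabin witness and 187 is composite.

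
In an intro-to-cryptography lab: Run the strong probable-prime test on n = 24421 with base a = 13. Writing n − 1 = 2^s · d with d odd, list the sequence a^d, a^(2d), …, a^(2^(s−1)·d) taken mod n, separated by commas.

n − 1 = 24420 = 2^2 · 6105, so s = 2 and d = 6105.
x_0 = 13^6105 mod 24421 = 221.
x_1 = 221^2 mod 24421 = 24420.

221, 24420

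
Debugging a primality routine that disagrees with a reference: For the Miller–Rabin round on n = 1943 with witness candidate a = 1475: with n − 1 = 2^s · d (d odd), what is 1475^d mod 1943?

1006

n − 1 = 1942 = 2^1 · 971, so s = 1 and d = 971.
1475^971 mod 1943 = 1006.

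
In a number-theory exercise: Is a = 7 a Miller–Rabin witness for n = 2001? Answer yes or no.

n − 1 = 2000 = 2^4 · 125, so s = 4 and d = 125.
x_0 = 7^125 mod 2001 = 1417.
x_0 is neither 1 nor 2000, so continue squaring.
x_1 = 1417^2 mod 2001 = 886.
x_2 = 886^2 mod 2001 = 604.
x_3 = 604^2 mod 2001 = 634.
Reached i = s−1 = 3 without hitting −1: 7 is a Miller–Rabin witness and 2001 is composite.

yes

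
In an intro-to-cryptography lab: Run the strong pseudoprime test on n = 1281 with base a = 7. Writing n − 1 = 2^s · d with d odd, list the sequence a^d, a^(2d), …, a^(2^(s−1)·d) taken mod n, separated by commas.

154, 658, 1267, 196, 1267, 196, 1267, 196

n − 1 = 1280 = 2^8 · 5, so s = 8 and d = 5.
x_0 = 7^5 mod 1281 = 154.
x_1 = 154^2 mod 1281 = 658.
x_2 = 658^2 mod 1281 = 1267.
x_3 = 1267^2 mod 1281 = 196.
x_4 = 196^2 mod 1281 = 1267.
x_5 = 1267^2 mod 1281 = 196.
x_6 = 196^2 mod 1281 = 1267.
x_7 = 1267^2 mod 1281 = 196.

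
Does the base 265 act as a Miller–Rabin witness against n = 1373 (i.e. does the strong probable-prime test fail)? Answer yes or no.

no

n − 1 = 1372 = 2^2 · 343, so s = 2 and d = 343.
Repeated squaring mod 1373: 265^1 ≡ 265, 265^2 ≡ 202, 265^4 ≡ 987, 265^8 ≡ 712, 265^16 ≡ 307, 265^32 ≡ 885, 265^64 ≡ 615, 265^128 ≡ 650, 265^256 ≡ 989.
343 = 256 + 64 + 16 + 4 + 2 + 1, so 265^343 ≡ 989·615·307·987·202·265 ≡ 1 (mod 1373).
x_0 = 265^343 mod 1373 = 1.
x_0 = 1, so 265 is not a witness.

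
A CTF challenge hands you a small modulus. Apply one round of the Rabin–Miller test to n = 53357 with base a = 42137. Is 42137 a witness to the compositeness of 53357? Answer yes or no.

yes

n − 1 = 53356 = 2^2 · 13339, so s = 2 and d = 13339.
Repeated squaring mod 53357: 42137^1 ≡ 42137, 42137^2 ≡ 19237, 42137^4 ≡ 31374, 42137^8 ≡ 51297, 42137^16 ≡ 28397, 42137^32 ≡ 5268, 42137^64 ≡ 6184, 42137^128 ≡ 38244, 42137^256 ≡ 34809, 42137^512 ≡ 35725, 42137^1024 ≡ 29542, 42137^2048 ≡ 22672, 42137^4096 ≡ 31603, 42137^8192 ≡ 13283.
13339 = 8192 + 4096 + 1024 + 16 + 8 + 2 + 1, so 42137^13339 ≡ 13283·31603·29542·28397·51297·19237·42137 ≡ 7100 (mod 53357).
x_0 = 42137^13339 mod 53357 = 7100.
x_0 is neither 1 nor 53356, so continue squaring.
x_1 = 7100^2 mod 53357 = 40992.
Reached i = s−1 = 1 without hitting −1: 42137 is a Miller–Rabin witness and 53357 is composite.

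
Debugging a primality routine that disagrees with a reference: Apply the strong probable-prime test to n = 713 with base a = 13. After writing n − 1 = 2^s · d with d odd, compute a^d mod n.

105

n − 1 = 712 = 2^3 · 89, so s = 3 and d = 89.
Repeated squaring mod 713: 13^1 ≡ 13, 13^2 ≡ 169, 13^4 ≡ 41, 13^8 ≡ 255, 13^16 ≡ 142, 13^32 ≡ 200, 13^64 ≡ 72.
89 = 64 + 16 + 8 + 1, so 13^89 ≡ 72·142·255·13 ≡ 105 (mod 713).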